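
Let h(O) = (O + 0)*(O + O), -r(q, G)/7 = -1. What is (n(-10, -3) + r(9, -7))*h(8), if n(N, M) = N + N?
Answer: -1664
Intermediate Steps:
n(N, M) = 2*N
r(q, G) = 7 (r(q, G) = -7*(-1) = 7)
h(O) = 2*O² (h(O) = O*(2*O) = 2*O²)
(n(-10, -3) + r(9, -7))*h(8) = (2*(-10) + 7)*(2*8²) = (-20 + 7)*(2*64) = -13*128 = -1664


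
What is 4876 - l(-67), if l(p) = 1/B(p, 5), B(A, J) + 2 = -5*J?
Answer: 131653/27 ≈ 4876.0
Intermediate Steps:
B(A, J) = -2 - 5*J
l(p) = -1/27 (l(p) = 1/(-2 - 5*5) = 1/(-2 - 25) = 1/(-27) = -1/27)
4876 - l(-67) = 4876 - 1*(-1/27) = 4876 + 1/27 = 131653/27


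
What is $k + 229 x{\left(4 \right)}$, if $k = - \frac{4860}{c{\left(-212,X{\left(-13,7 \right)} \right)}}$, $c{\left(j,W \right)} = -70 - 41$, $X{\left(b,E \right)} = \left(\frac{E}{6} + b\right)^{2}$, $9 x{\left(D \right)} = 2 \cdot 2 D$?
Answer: $\frac{150148}{333} \approx 450.9$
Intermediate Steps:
$x{\left(D \right)} = \frac{4 D}{9}$ ($x{\left(D \right)} = \frac{2 \cdot 2 D}{9} = \frac{4 D}{9}$)
$X{\left(b,E \right)} = \left(b + \frac{E}{6}\right)^{2}$ ($X{\left(b,E \right)} = \left(E \frac{1}{6} + b\right)^{2} = \left(\frac{E}{6} + b\right)^{2} = \left(b + \frac{E}{6}\right)^{2}$)
$c{\left(j,W \right)} = -111$
$k = \frac{1620}{37}$ ($k = - \frac{4860}{-111} = \left(-4860\right) \left(- \frac{1}{111}\right) = \frac{1620}{37} \approx 43.784$)
$k + 229 x{\left(4 \right)} = \frac{1620}{37} + 229 \cdot \frac{4}{9} \cdot 4 = \frac{1620}{37} + 229 \cdot \frac{16}{9} = \frac{1620}{37} + \frac{3664}{9} = \frac{150148}{333}$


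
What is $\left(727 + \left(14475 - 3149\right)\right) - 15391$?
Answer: $-3338$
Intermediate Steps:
$\left(727 + \left(14475 - 3149\right)\right) - 15391 = \left(727 + 11326\right) - 15391 = 12053 - 15391 = -3338$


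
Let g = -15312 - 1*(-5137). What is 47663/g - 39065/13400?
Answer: -3767893/495800 ≈ -7.5996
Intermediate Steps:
g = -10175 (g = -15312 + 5137 = -10175)
47663/g - 39065/13400 = 47663/(-10175) - 39065/13400 = 47663*(-1/10175) - 39065*1/13400 = -4333/925 - 7813/2680 = -3767893/495800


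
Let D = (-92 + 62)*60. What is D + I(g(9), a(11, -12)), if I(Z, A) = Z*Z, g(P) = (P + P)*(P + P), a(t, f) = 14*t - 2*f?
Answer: 103176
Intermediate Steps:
a(t, f) = -2*f + 14*t
g(P) = 4*P² (g(P) = (2*P)*(2*P) = 4*P²)
I(Z, A) = Z²
D = -1800 (D = -30*60 = -1800)
D + I(g(9), a(11, -12)) = -1800 + (4*9²)² = -1800 + (4*81)² = -1800 + 324² = -1800 + 104976 = 103176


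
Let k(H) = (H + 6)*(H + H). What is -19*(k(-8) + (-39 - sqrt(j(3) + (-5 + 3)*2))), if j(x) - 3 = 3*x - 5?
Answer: 133 + 19*sqrt(3) ≈ 165.91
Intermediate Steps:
j(x) = -2 + 3*x (j(x) = 3 + (3*x - 5) = 3 + (-5 + 3*x) = -2 + 3*x)
k(H) = 2*H*(6 + H) (k(H) = (6 + H)*(2*H) = 2*H*(6 + H))
-19*(k(-8) + (-39 - sqrt(j(3) + (-5 + 3)*2))) = -19*(2*(-8)*(6 - 8) + (-39 - sqrt((-2 + 3*3) + (-5 + 3)*2))) = -19*(2*(-8)*(-2) + (-39 - sqrt((-2 + 9) - 2*2))) = -19*(32 + (-39 - sqrt(7 - 4))) = -19*(32 + (-39 - sqrt(3))) = -19*(-7 - sqrt(3)) = 133 + 19*sqrt(3)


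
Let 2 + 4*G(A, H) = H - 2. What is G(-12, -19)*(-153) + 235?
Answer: 4459/4 ≈ 1114.8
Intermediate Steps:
G(A, H) = -1 + H/4 (G(A, H) = -½ + (H - 2)/4 = -½ + (-2 + H)/4 = -½ + (-½ + H/4) = -1 + H/4)
G(-12, -19)*(-153) + 235 = (-1 + (¼)*(-19))*(-153) + 235 = (-1 - 19/4)*(-153) + 235 = -23/4*(-153) + 235 = 3519/4 + 235 = 4459/4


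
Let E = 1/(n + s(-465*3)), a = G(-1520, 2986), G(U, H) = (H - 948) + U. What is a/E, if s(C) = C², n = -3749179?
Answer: -934033772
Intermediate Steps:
G(U, H) = -948 + H + U (G(U, H) = (-948 + H) + U = -948 + H + U)
a = 518 (a = -948 + 2986 - 1520 = 518)
E = -1/1803154 (E = 1/(-3749179 + (-465*3)²) = 1/(-3749179 + (-1395)²) = 1/(-3749179 + 1946025) = 1/(-1803154) = -1/1803154 ≈ -5.5458e-7)
a/E = 518/(-1/1803154) = 518*(-1803154) = -934033772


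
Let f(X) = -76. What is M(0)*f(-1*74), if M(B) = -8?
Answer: 608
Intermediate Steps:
M(0)*f(-1*74) = -8*(-76) = 608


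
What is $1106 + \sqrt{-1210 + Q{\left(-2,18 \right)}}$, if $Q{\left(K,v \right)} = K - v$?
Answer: $1106 + i \sqrt{1230} \approx 1106.0 + 35.071 i$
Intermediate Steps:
$1106 + \sqrt{-1210 + Q{\left(-2,18 \right)}} = 1106 + \sqrt{-1210 - 20} = 1106 + \sqrt{-1230} = 1106 + i \sqrt{1230}$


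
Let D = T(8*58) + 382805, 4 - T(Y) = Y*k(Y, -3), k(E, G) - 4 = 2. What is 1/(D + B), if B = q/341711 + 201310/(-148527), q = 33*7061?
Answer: 2206665639/838586623325342 ≈ 2.6314e-6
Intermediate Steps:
k(E, G) = 6 (k(E, G) = 4 + 2 = 6)
T(Y) = 4 - 6*Y (T(Y) = 4 - Y*6 = 4 - 6*Y)
q = 233013
D = 380025 (D = (4 - 48*58) + 382805 = (4 - 6*464) + 382805 = (4 - 2784) + 382805 = -2780 + 382805 = 380025)
B = -1486135633/2206665639 (B = 233013/341711 + 201310/(-148527) = 233013*(1/341711) + 201310*(-1/148527) = 10131/14857 - 201310/148527 = -1486135633/2206665639 ≈ -0.67348)
1/(D + B) = 1/(380025 - 1486135633/2206665639) = 1/(838586623325342/2206665639) = 2206665639/838586623325342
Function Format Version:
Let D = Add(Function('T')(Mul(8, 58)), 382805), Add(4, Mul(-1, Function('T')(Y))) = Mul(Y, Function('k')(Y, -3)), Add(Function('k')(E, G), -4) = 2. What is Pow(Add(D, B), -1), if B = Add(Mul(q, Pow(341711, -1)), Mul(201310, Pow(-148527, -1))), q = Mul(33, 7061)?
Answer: Rational(2206665639, 838586623325342) ≈ 2.6314e-6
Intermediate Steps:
Function('k')(E, G) = 6 (Function('k')(E, G) = Add(4, 2) = 6)
Function('T')(Y) = Add(4, Mul(-6, Y)) (Function('T')(Y) = Add(4, Mul(-1, Mul(Y, 6))) = Add(4, Mul(-1, Mul(6, Y))) = Add(4, Mul(-6, Y)))
q = 233013
D = 380025 (D = Add(Add(4, Mul(-6, Mul(8, 58))), 382805) = Add(Add(4, Mul(-6, 464)), 382805) = Add(Add(4, -2784), 382805) = Add(-2780, 382805) = 380025)
B = Rational(-1486135633, 2206665639) (B = Add(Mul(233013, Pow(341711, -1)), Mul(201310, Pow(-148527, -1))) = Add(Mul(233013, Rational(1, 341711)), Mul(201310, Rational(-1, 148527))) = Add(Rational(10131, 14857), Rational(-201310, 148527)) = Rational(-1486135633, 2206665639) ≈ -0.67348)
Pow(Add(D, B), -1) = Pow(Add(380025, Rational(-1486135633, 2206665639)), -1) = Pow(Rational(838586623325342, 2206665639), -1) = Rational(2206665639, 838586623325342)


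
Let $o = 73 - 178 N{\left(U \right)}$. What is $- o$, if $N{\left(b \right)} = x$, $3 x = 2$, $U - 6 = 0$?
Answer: $\frac{137}{3} \approx 45.667$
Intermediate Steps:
$U = 6$ ($U = 6 + 0 = 6$)
$x = \frac{2}{3}$ ($x = \frac{1}{3} \cdot 2 = \frac{2}{3} \approx 0.66667$)
$N{\left(b \right)} = \frac{2}{3}$
$o = - \frac{137}{3}$ ($o = 73 - \frac{356}{3} = - \frac{137}{3} \approx -45.667$)
$- o = \left(-1\right) \left(- \frac{137}{3}\right) = \frac{137}{3}$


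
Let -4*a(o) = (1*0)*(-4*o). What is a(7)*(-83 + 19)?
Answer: 0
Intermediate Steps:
a(o) = 0 (a(o) = -1*0*(-4*o)/4 = -0*(-4*o) = -¼*0 = 0)
a(7)*(-83 + 19) = 0*(-83 + 19) = 0*(-64) = 0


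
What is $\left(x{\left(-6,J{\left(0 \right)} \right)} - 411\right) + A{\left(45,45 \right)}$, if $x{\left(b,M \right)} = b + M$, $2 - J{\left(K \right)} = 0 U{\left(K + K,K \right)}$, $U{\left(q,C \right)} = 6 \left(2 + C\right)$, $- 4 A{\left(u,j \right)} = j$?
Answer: $- \frac{1705}{4} \approx -426.25$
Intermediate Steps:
$A{\left(u,j \right)} = - \frac{j}{4}$
$U{\left(q,C \right)} = 12 + 6 C$
$J{\left(K \right)} = 2$ ($J{\left(K \right)} = 2 - 0 \left(12 + 6 K\right) = 2 - 0 = 2 + 0 = 2$)
$x{\left(b,M \right)} = M + b$
$\left(x{\left(-6,J{\left(0 \right)} \right)} - 411\right) + A{\left(45,45 \right)} = \left(\left(2 - 6\right) - 411\right) - \frac{45}{4} = \left(-4 - 411\right) - \frac{45}{4} = -415 - \frac{45}{4} = - \frac{1705}{4}$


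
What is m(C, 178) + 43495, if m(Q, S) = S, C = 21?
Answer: 43673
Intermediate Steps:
m(C, 178) + 43495 = 178 + 43495 = 43673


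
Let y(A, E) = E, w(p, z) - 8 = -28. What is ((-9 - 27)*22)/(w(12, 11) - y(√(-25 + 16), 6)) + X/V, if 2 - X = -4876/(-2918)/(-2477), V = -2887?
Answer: 4131553568424/135634894733 ≈ 30.461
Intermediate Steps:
w(p, z) = -20 (w(p, z) = 8 - 28 = -20)
X = 7230324/3613943 (X = 2 - (-4876/(-2918))/(-2477) = 2 - (-4876*(-1/2918))*(-1)/2477 = 2 - 2438*(-1)/(1459*2477) = 2 - 1*(-2438/3613943) = 2 + 2438/3613943 = 7230324/3613943 ≈ 2.0007)
((-9 - 27)*22)/(w(12, 11) - y(√(-25 + 16), 6)) + X/V = ((-9 - 27)*22)/(-20 - 1*6) + (7230324/3613943)/(-2887) = (-36*22)/(-20 - 6) + (7230324/3613943)*(-1/2887) = -792/(-26) - 7230324/10433453441 = -792*(-1/26) - 7230324/10433453441 = 396/13 - 7230324/10433453441 = 4131553568424/135634894733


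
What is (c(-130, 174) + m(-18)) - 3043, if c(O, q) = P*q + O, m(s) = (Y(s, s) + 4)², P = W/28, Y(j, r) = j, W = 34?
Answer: -19360/7 ≈ -2765.7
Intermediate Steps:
P = 17/14 (P = 34/28 = 34*(1/28) = 17/14 ≈ 1.2143)
m(s) = (4 + s)² (m(s) = (s + 4)² = (4 + s)²)
c(O, q) = O + 17*q/14 (c(O, q) = 17*q/14 + O = O + 17*q/14)
(c(-130, 174) + m(-18)) - 3043 = ((-130 + (17/14)*174) + (4 - 18)²) - 3043 = ((-130 + 1479/7) + (-14)²) - 3043 = (569/7 + 196) - 3043 = 1941/7 - 3043 = -19360/7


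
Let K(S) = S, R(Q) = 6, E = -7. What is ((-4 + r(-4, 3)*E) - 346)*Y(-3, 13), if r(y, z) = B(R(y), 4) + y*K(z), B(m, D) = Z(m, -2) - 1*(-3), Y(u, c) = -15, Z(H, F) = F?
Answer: 4095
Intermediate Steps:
B(m, D) = 1 (B(m, D) = -2 - 1*(-3) = -2 + 3 = 1)
r(y, z) = 1 + y*z
((-4 + r(-4, 3)*E) - 346)*Y(-3, 13) = ((-4 + (1 - 4*3)*(-7)) - 346)*(-15) = ((-4 + (1 - 12)*(-7)) - 346)*(-15) = ((-4 - 11*(-7)) - 346)*(-15) = ((-4 + 77) - 346)*(-15) = (73 - 346)*(-15) = -273*(-15) = 4095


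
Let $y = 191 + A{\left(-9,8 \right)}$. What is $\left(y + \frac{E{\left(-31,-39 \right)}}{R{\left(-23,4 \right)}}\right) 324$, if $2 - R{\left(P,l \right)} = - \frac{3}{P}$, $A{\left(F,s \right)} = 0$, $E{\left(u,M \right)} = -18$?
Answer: $\frac{2526876}{43} \approx 58765.0$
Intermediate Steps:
$y = 191$ ($y = 191 + 0 = 191$)
$R{\left(P,l \right)} = 2 + \frac{3}{P}$ ($R{\left(P,l \right)} = 2 - - \frac{3}{P} = 2 + \frac{3}{P}$)
$\left(y + \frac{E{\left(-31,-39 \right)}}{R{\left(-23,4 \right)}}\right) 324 = \left(191 - \frac{18}{2 + \frac{3}{-23}}\right) 324 = \left(191 - \frac{18}{2 + 3 \left(- \frac{1}{23}\right)}\right) 324 = \left(191 - \frac{18}{2 - \frac{3}{23}}\right) 324 = \left(191 - \frac{18}{\frac{43}{23}}\right) 324 = \left(191 - \frac{414}{43}\right) 324 = \frac{7799}{43} \cdot 324 = \frac{2526876}{43}$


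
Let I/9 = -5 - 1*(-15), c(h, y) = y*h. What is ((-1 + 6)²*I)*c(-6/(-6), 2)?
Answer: 4500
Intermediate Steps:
c(h, y) = h*y
I = 90 (I = 9*(-5 - 1*(-15)) = 9*(-5 + 15) = 9*10 = 90)
((-1 + 6)²*I)*c(-6/(-6), 2) = ((-1 + 6)²*90)*(-6/(-6)*2) = (5²*90)*(-6*(-⅙)*2) = (25*90)*(1*2) = 2250*2 = 4500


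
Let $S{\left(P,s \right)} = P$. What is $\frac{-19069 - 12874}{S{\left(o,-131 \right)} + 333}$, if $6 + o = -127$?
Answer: $- \frac{31943}{200} \approx -159.72$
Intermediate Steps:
$o = -133$ ($o = -6 - 127 = -133$)
$\frac{-19069 - 12874}{S{\left(o,-131 \right)} + 333} = \frac{-19069 - 12874}{-133 + 333} = - \frac{31943}{200}$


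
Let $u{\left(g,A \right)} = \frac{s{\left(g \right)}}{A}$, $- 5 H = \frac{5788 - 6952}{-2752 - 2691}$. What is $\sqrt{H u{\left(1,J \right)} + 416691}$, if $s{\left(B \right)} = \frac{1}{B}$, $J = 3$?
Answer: $\frac{\sqrt{308624772492055}}{27215} \approx 645.52$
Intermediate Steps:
$H = - \frac{1164}{27215}$ ($H = - \frac{\left(5788 - 6952\right) \frac{1}{-2752 - 2691}}{5} = - \frac{\left(-1164\right) \frac{1}{-5443}}{5} = - \frac{\left(-1164\right) \left(- \frac{1}{5443}\right)}{5} = \left(- \frac{1}{5}\right) \frac{1164}{5443} = - \frac{1164}{27215} \approx -0.042771$)
$u{\left(g,A \right)} = \frac{1}{A g}$ ($u{\left(g,A \right)} = \frac{1}{g A} = \frac{1}{A g}$)
$\sqrt{H u{\left(1,J \right)} + 416691} = \sqrt{- \frac{1164 \frac{1}{3 \cdot 1}}{27215} + 416691} = \sqrt{- \frac{1164 \cdot \frac{1}{3} \cdot 1}{27215} + 416691} = \sqrt{\left(- \frac{1164}{27215}\right) \frac{1}{3} + 416691} = \sqrt{- \frac{388}{27215} + 416691} = \sqrt{\frac{11340245177}{27215}} = \frac{\sqrt{308624772492055}}{27215}$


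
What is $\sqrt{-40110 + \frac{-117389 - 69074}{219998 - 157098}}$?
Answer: $\frac{i \sqrt{1587033336227}}{6290} \approx 200.28 i$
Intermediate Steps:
$\sqrt{-40110 + \frac{-117389 - 69074}{219998 - 157098}} = \sqrt{-40110 - \frac{186463}{62900}} = \sqrt{- \frac{2523105463}{62900}} = \frac{i \sqrt{1587033336227}}{6290}$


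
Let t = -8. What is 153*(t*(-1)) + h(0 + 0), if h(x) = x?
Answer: 1224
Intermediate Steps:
153*(t*(-1)) + h(0 + 0) = 153*(-8*(-1)) + (0 + 0) = 153*8 + 0 = 1224 + 0 = 1224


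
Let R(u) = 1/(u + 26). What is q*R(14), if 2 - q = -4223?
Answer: 845/8 ≈ 105.63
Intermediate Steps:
q = 4225 (q = 2 - 1*(-4223) = 2 + 4223 = 4225)
R(u) = 1/(26 + u)
q*R(14) = 4225/(26 + 14) = 4225/40 = 4225*(1/40) = 845/8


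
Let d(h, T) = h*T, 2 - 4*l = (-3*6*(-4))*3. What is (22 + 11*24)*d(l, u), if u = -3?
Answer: 45903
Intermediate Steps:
l = -107/2 (l = ½ - -3*6*(-4)*3/4 = ½ - (-18*(-4))*3/4 = ½ - 18*3 = ½ - ¼*216 = ½ - 54 = -107/2 ≈ -53.500)
d(h, T) = T*h
(22 + 11*24)*d(l, u) = (22 + 11*24)*(-3*(-107/2)) = (22 + 264)*(321/2) = 286*(321/2) = 45903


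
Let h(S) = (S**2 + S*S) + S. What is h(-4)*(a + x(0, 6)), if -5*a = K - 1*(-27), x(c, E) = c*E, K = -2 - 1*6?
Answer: -532/5 ≈ -106.40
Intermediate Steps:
K = -8 (K = -2 - 6 = -8)
x(c, E) = E*c
a = -19/5 (a = -(-8 - 1*(-27))/5 = -(-8 + 27)/5 = -1/5*19 = -19/5 ≈ -3.8000)
h(S) = S + 2*S**2 (h(S) = (S**2 + S**2) + S = 2*S**2 + S = S + 2*S**2)
h(-4)*(a + x(0, 6)) = (-4*(1 + 2*(-4)))*(-19/5 + 6*0) = (-4*(1 - 8))*(-19/5 + 0) = -4*(-7)*(-19/5) = 28*(-19/5) = -532/5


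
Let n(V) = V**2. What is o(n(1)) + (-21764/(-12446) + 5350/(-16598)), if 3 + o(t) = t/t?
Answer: -29626161/51644677 ≈ -0.57365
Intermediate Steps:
o(t) = -2 (o(t) = -3 + t/t = -3 + 1 = -2)
o(n(1)) + (-21764/(-12446) + 5350/(-16598)) = -2 + (-21764/(-12446) + 5350/(-16598)) = -2 + (-21764*(-1/12446) + 5350*(-1/16598)) = -2 + (10882/6223 - 2675/8299) = -2 + 73663193/51644677 = -29626161/51644677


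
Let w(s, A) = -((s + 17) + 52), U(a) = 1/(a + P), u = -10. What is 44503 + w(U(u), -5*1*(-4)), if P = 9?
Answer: 44435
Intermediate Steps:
U(a) = 1/(9 + a) (U(a) = 1/(a + 9) = 1/(9 + a))
w(s, A) = -69 - s (w(s, A) = -((17 + s) + 52) = -(69 + s) = -69 - s)
44503 + w(U(u), -5*1*(-4)) = 44503 + (-69 - 1/(9 - 10)) = 44503 + (-69 - 1/(-1)) = 44503 + (-69 - 1*(-1)) = 44503 + (-69 + 1) = 44503 - 68 = 44435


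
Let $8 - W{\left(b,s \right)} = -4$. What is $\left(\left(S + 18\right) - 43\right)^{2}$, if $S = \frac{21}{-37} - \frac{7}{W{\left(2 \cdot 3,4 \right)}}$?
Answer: $\frac{134815321}{197136} \approx 683.87$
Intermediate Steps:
$W{\left(b,s \right)} = 12$ ($W{\left(b,s \right)} = 8 - -4 = 8 + 4 = 12$)
$S = - \frac{511}{444}$ ($S = \frac{21}{-37} - \frac{7}{12} = 21 \left(- \frac{1}{37}\right) - \frac{7}{12} = - \frac{21}{37} - \frac{7}{12} = - \frac{511}{444} \approx -1.1509$)
$\left(\left(S + 18\right) - 43\right)^{2} = \left(\left(- \frac{511}{444} + 18\right) - 43\right)^{2} = \left(\frac{7481}{444} - 43\right)^{2} = \left(- \frac{11611}{444}\right)^{2} = \frac{134815321}{197136}$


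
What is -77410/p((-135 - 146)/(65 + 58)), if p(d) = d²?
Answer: -1171135890/78961 ≈ -14832.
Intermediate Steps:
-77410/p((-135 - 146)/(65 + 58)) = -77410*(65 + 58)²/(-135 - 146)² = -77410/((-281/123)²) = -77410/78961/15129 = -77410*15129/78961 = -1171135890/78961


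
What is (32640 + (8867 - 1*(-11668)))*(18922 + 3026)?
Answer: 1167084900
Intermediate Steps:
(32640 + (8867 - 1*(-11668)))*(18922 + 3026) = (32640 + (8867 + 11668))*21948 = (32640 + 20535)*21948 = 53175*21948 = 1167084900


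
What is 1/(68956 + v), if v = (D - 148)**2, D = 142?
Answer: 1/68992 ≈ 1.4494e-5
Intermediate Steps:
v = 36 (v = (142 - 148)**2 = (-6)**2 = 36)
1/(68956 + v) = 1/(68956 + 36) = 1/68992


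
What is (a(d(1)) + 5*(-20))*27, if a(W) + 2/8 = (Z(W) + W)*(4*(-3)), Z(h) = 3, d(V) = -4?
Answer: -9531/4 ≈ -2382.8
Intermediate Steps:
a(W) = -145/4 - 12*W (a(W) = -1/4 + (3 + W)*(4*(-3)) = -1/4 + (3 + W)*(-12) = -1/4 + (-36 - 12*W) = -145/4 - 12*W)
(a(d(1)) + 5*(-20))*27 = ((-145/4 - 12*(-4)) + 5*(-20))*27 = ((-145/4 + 48) - 100)*27 = (47/4 - 100)*27 = -353/4*27 = -9531/4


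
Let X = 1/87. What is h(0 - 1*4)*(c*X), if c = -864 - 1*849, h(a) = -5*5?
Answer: 14275/29 ≈ 492.24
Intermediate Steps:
h(a) = -25
X = 1/87 ≈ 0.011494
c = -1713 (c = -864 - 849 = -1713)
h(0 - 1*4)*(c*X) = -(-42825)/87 = -25*(-571/29) = 14275/29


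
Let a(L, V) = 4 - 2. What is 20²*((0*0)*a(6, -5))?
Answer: 0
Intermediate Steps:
a(L, V) = 2
20²*((0*0)*a(6, -5)) = 20²*((0*0)*2) = 400*(0*2) = 400*0 = 0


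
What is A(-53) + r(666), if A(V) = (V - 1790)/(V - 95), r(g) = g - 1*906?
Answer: -33677/148 ≈ -227.55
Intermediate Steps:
r(g) = -906 + g (r(g) = g - 906 = -906 + g)
A(V) = (-1790 + V)/(-95 + V)
A(-53) + r(666) = (-1790 - 53)/(-95 - 53) + (-906 + 666) = -1843/(-148) - 240 = -1/148*(-1843) - 240 = 1843/148 - 240 = -33677/148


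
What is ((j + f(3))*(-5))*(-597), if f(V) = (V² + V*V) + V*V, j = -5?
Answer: 65670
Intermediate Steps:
f(V) = 3*V² (f(V) = (V² + V²) + V² = 2*V² + V² = 3*V²)
((j + f(3))*(-5))*(-597) = ((-5 + 3*3²)*(-5))*(-597) = ((-5 + 3*9)*(-5))*(-597) = ((-5 + 27)*(-5))*(-597) = (22*(-5))*(-597) = -110*(-597) = 65670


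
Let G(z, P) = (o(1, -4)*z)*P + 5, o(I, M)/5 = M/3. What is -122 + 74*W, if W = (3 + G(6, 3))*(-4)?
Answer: 33030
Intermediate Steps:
o(I, M) = 5*M/3 (o(I, M) = 5*(M/3) = 5*M/3)
G(z, P) = 5 - 20*P*z/3 (G(z, P) = (((5/3)*(-4))*z)*P + 5 = (-20*z/3)*P + 5 = -20*P*z/3 + 5 = 5 - 20*P*z/3)
W = 448 (W = (3 + (5 - 20/3*3*6))*(-4) = (3 + (5 - 120))*(-4) = (3 - 115)*(-4) = -112*(-4) = 448)
-122 + 74*W = -122 + 74*448 = -122 + 33152 = 33030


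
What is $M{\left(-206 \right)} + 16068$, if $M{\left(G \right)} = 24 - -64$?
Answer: $16156$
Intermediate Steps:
$M{\left(G \right)} = 88$ ($M{\left(G \right)} = 24 + 64 = 88$)
$M{\left(-206 \right)} + 16068 = 88 + 16068 = 16156$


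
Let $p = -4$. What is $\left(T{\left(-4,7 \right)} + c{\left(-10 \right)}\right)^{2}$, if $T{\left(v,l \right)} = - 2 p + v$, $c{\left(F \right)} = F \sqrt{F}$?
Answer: $-984 - 80 i \sqrt{10} \approx -984.0 - 252.98 i$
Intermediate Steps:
$c{\left(F \right)} = F^{\frac{3}{2}}$
$T{\left(v,l \right)} = 8 + v$ ($T{\left(v,l \right)} = \left(-2\right) \left(-4\right) + v = 8 + v$)
$\left(T{\left(-4,7 \right)} + c{\left(-10 \right)}\right)^{2} = \left(\left(8 - 4\right) + \left(-10\right)^{\frac{3}{2}}\right)^{2} = \left(4 - 10 i \sqrt{10}\right)^{2}$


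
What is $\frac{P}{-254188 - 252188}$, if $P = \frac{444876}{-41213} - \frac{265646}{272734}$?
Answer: $\frac{66140439791}{2845880299558296} \approx 2.3241 \cdot 10^{-5}$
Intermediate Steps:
$P = - \frac{66140439791}{5620093171}$ ($P = 444876 \left(- \frac{1}{41213}\right) - \frac{132823}{136367} = - \frac{444876}{41213} - \frac{132823}{136367} = - \frac{66140439791}{5620093171} \approx -11.769$)
$\frac{P}{-254188 - 252188} = - \frac{66140439791}{5620093171 \left(-254188 - 252188\right)} = - \frac{66140439791}{5620093171 \left(-506376\right)} = \left(- \frac{66140439791}{5620093171}\right) \left(- \frac{1}{506376}\right) = \frac{66140439791}{2845880299558296}$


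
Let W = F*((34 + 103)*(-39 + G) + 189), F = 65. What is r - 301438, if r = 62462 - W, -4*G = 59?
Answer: 909531/4 ≈ 2.2738e+5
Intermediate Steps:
G = -59/4 (G = -¼*59 = -59/4 ≈ -14.750)
W = -1865435/4 (W = 65*((34 + 103)*(-39 - 59/4) + 189) = 65*(137*(-215/4) + 189) = 65*(-29455/4 + 189) = 65*(-28699/4) = -1865435/4 ≈ -4.6636e+5)
r = 2115283/4 (r = 62462 - 1*(-1865435/4) = 62462 + 1865435/4 = 2115283/4 ≈ 5.2882e+5)
r - 301438 = 2115283/4 - 301438 = 909531/4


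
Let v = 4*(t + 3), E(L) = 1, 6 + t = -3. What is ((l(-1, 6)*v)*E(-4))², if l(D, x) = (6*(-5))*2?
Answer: 2073600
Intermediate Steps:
t = -9 (t = -6 - 3 = -9)
l(D, x) = -60 (l(D, x) = -30*2 = -60)
v = -24 (v = 4*(-9 + 3) = 4*(-6) = -24)
((l(-1, 6)*v)*E(-4))² = (-60*(-24)*1)² = (1440*1)² = 1440² = 2073600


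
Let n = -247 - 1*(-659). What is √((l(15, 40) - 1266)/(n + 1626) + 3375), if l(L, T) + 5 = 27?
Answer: √3503834557/1019 ≈ 58.089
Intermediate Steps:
l(L, T) = 22 (l(L, T) = -5 + 27 = 22)
n = 412 (n = -247 + 659 = 412)
√((l(15, 40) - 1266)/(n + 1626) + 3375) = √((22 - 1266)/(412 + 1626) + 3375) = √(-1244/2038 + 3375) = √(-1244*1/2038 + 3375) = √(-622/1019 + 3375) = √(3438503/1019) = √3503834557/1019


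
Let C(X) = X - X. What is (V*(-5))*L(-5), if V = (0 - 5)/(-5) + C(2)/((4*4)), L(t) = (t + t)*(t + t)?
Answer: -500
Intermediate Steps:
L(t) = 4*t**2 (L(t) = (2*t)*(2*t) = 4*t**2)
C(X) = 0
V = 1 (V = (0 - 5)/(-5) + 0/((4*4)) = -5*(-1/5) + 0/16 = 1 + 0*(1/16) = 1 + 0 = 1)
(V*(-5))*L(-5) = (1*(-5))*(4*(-5)**2) = -20*25 = -5*100 = -500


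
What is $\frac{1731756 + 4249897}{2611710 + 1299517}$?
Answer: $\frac{5981653}{3911227} \approx 1.5294$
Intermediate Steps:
$\frac{1731756 + 4249897}{2611710 + 1299517} = \frac{5981653}{3911227}$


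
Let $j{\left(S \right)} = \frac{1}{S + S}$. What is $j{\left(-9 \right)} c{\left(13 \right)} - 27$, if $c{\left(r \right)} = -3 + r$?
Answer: $- \frac{248}{9} \approx -27.556$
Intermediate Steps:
$j{\left(S \right)} = \frac{1}{2 S}$
$j{\left(-9 \right)} c{\left(13 \right)} - 27 = \frac{1}{2 \left(-9\right)} \left(-3 + 13\right) - 27 = \frac{1}{2} \left(- \frac{1}{9}\right) 10 - 27 = \left(- \frac{1}{18}\right) 10 - 27 = - \frac{5}{9} - 27 = - \frac{248}{9}$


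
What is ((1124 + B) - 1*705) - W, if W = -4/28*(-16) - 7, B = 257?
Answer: 4765/7 ≈ 680.71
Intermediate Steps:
W = -33/7 (W = -4*1/28*(-16) - 7 = -⅐*(-16) - 7 = 16/7 - 7 = -33/7 ≈ -4.7143)
((1124 + B) - 1*705) - W = ((1124 + 257) - 1*705) - 1*(-33/7) = (1381 - 705) + 33/7 = 676 + 33/7 = 4765/7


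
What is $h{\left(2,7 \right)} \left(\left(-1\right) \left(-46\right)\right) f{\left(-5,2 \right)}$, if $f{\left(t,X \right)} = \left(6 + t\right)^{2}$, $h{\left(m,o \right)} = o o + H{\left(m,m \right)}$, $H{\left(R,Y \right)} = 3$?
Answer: $2392$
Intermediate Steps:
$h{\left(m,o \right)} = 3 + o^{2}$ ($h{\left(m,o \right)} = o o + 3 = o^{2} + 3 = 3 + o^{2}$)
$h{\left(2,7 \right)} \left(\left(-1\right) \left(-46\right)\right) f{\left(-5,2 \right)} = \left(3 + 7^{2}\right) \left(\left(-1\right) \left(-46\right)\right) \left(6 - 5\right)^{2} = \left(3 + 49\right) 46 \cdot 1^{2} = 52 \cdot 46 \cdot 1 = 2392 \cdot 1 = 2392$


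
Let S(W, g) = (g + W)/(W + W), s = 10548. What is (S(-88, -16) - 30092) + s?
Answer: -429955/22 ≈ -19543.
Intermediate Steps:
S(W, g) = (W + g)/(2*W) (S(W, g) = (W + g)/((2*W)) = (W + g)*(1/(2*W)) = (W + g)/(2*W))
(S(-88, -16) - 30092) + s = ((½)*(-88 - 16)/(-88) - 30092) + 10548 = ((½)*(-1/88)*(-104) - 30092) + 10548 = (13/22 - 30092) + 10548 = -662011/22 + 10548 = -429955/22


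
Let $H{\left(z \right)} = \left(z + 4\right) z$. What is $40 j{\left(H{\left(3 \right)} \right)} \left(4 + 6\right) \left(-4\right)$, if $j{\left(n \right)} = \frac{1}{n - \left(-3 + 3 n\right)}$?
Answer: $\frac{1600}{39} \approx 41.026$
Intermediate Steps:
$H{\left(z \right)} = z \left(4 + z\right)$ ($H{\left(z \right)} = \left(4 + z\right) z = z \left(4 + z\right)$)
$j{\left(n \right)} = \frac{1}{3 - 2 n}$ ($j{\left(n \right)} = \frac{1}{n - \left(-3 + 3 n\right)} = \frac{1}{3 - 2 n}$)
$40 j{\left(H{\left(3 \right)} \right)} \left(4 + 6\right) \left(-4\right) = 40 \left(- \frac{1}{-3 + 2 \cdot 3 \left(4 + 3\right)}\right) \left(4 + 6\right) \left(-4\right) = 40 \left(- \frac{1}{-3 + 2 \cdot 3 \cdot 7}\right) 10 \left(-4\right) = 40 \left(- \frac{1}{-3 + 2 \cdot 21}\right) \left(-40\right) = 40 \left(- \frac{1}{-3 + 42}\right) \left(-40\right) = 40 \left(- \frac{1}{39}\right) \left(-40\right) = \left(- \frac{40}{39}\right) \left(-40\right) = \frac{1600}{39}$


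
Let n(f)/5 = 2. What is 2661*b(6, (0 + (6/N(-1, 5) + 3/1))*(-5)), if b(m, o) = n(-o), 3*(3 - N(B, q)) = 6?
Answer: 26610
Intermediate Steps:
n(f) = 10 (n(f) = 5*2 = 10)
N(B, q) = 1 (N(B, q) = 3 - 1/3*6 = 3 - 2 = 1)
b(m, o) = 10
2661*b(6, (0 + (6/N(-1, 5) + 3/1))*(-5)) = 2661*10 = 26610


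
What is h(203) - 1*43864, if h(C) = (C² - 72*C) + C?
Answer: -17068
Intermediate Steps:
h(C) = C² - 71*C
h(203) - 1*43864 = 203*(-71 + 203) - 1*43864 = 203*132 - 43864 = 26796 - 43864 = -17068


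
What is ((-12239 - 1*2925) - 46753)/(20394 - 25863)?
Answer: 20639/1823 ≈ 11.321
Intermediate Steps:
((-12239 - 1*2925) - 46753)/(20394 - 25863) = ((-12239 - 2925) - 46753)/(-5469) = (-15164 - 46753)*(-1/5469) = -61917*(-1/5469) = 20639/1823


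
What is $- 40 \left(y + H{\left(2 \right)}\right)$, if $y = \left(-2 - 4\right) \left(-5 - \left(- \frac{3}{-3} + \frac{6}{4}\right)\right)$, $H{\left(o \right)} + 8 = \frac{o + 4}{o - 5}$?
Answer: $-1400$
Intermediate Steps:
$H{\left(o \right)} = -8 + \frac{4 + o}{-5 + o}$ ($H{\left(o \right)} = -8 + \frac{o + 4}{o - 5} = -8 + \frac{4 + o}{-5 + o}$)
$y = 45$ ($y = - 6 \left(-5 - \left(\left(-3\right) \left(- \frac{1}{3}\right) + 6 \cdot \frac{1}{4}\right)\right) = - 6 \left(-5 - \left(1 + \frac{3}{2}\right)\right) = - 6 \left(-5 - \frac{5}{2}\right) = \left(-6\right) \left(- \frac{15}{2}\right) = 45$)
$- 40 \left(y + H{\left(2 \right)}\right) = - 40 \left(45 + \frac{44 - 14}{-5 + 2}\right) = - 40 \left(45 + \frac{44 - 14}{-3}\right) = - 40 \left(45 - 10\right) = \left(-40\right) 35 = -1400$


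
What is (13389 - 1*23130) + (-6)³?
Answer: -9957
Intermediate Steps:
(13389 - 1*23130) + (-6)³ = (13389 - 23130) - 216 = -9741 - 216 = -9957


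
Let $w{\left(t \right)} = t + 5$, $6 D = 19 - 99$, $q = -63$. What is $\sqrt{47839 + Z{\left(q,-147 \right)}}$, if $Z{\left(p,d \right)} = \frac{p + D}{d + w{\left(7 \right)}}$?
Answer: $\frac{4 \sqrt{6054695}}{45} \approx 218.72$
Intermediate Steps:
$D = - \frac{40}{3}$ ($D = \frac{19 - 99}{6} = \frac{1}{6} \left(-80\right) = - \frac{40}{3} \approx -13.333$)
$w{\left(t \right)} = 5 + t$
$Z{\left(p,d \right)} = \frac{- \frac{40}{3} + p}{12 + d}$ ($Z{\left(p,d \right)} = \frac{p - \frac{40}{3}}{d + \left(5 + 7\right)} = \frac{- \frac{40}{3} + p}{d + 12} = \frac{- \frac{40}{3} + p}{12 + d}$)
$\sqrt{47839 + Z{\left(q,-147 \right)}} = \sqrt{47839 + \frac{- \frac{40}{3} - 63}{12 - 147}} = \sqrt{47839 + \frac{1}{-135} \left(- \frac{229}{3}\right)} = \sqrt{47839 - - \frac{229}{405}} = \sqrt{47839 + \frac{229}{405}} = \sqrt{\frac{19375024}{405}} = \frac{4 \sqrt{6054695}}{45}$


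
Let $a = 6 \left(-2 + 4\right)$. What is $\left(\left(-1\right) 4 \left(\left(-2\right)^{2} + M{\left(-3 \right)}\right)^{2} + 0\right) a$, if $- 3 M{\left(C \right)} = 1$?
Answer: $- \frac{1936}{3} \approx -645.33$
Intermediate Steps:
$M{\left(C \right)} = - \frac{1}{3}$ ($M{\left(C \right)} = \left(- \frac{1}{3}\right) 1 = - \frac{1}{3}$)
$a = 12$ ($a = 6 \cdot 2 = 12$)
$\left(\left(-1\right) 4 \left(\left(-2\right)^{2} + M{\left(-3 \right)}\right)^{2} + 0\right) a = \left(\left(-1\right) 4 \left(\left(-2\right)^{2} - \frac{1}{3}\right)^{2} + 0\right) 12 = \left(- 4 \left(4 - \frac{1}{3}\right)^{2} + 0\right) 12 = \left(- 4 \left(\frac{11}{3}\right)^{2} + 0\right) 12 = \left(\left(-4\right) \frac{121}{9} + 0\right) 12 = \left(- \frac{484}{9} + 0\right) 12 = \left(- \frac{484}{9}\right) 12 = - \frac{1936}{3}$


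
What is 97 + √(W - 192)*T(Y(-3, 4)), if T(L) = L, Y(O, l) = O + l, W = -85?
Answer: 97 + I*√277 ≈ 97.0 + 16.643*I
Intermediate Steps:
97 + √(W - 192)*T(Y(-3, 4)) = 97 + √(-85 - 192)*(-3 + 4) = 97 + √(-277)*1 = 97 + (I*√277)*1 = 97 + I*√277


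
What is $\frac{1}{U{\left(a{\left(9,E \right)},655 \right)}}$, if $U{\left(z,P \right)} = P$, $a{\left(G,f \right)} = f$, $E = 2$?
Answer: $\frac{1}{655} \approx 0.0015267$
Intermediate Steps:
$\frac{1}{U{\left(a{\left(9,E \right)},655 \right)}} = \frac{1}{655}$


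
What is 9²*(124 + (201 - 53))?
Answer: 22032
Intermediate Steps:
9²*(124 + (201 - 53)) = 81*(124 + 148) = 81*272 = 22032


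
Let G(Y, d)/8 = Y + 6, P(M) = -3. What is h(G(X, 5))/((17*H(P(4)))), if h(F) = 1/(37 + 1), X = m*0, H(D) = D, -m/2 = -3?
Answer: -1/1938 ≈ -0.00051600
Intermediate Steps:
m = 6 (m = -2*(-3) = 6)
X = 0 (X = 6*0 = 0)
G(Y, d) = 48 + 8*Y (G(Y, d) = 8*(Y + 6) = 8*(6 + Y) = 48 + 8*Y)
h(F) = 1/38
h(G(X, 5))/((17*H(P(4)))) = 1/(38*((17*(-3)))) = (1/38)/(-51) = (1/38)*(-1/51) = -1/1938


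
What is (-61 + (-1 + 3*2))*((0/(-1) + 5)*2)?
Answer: -560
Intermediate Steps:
(-61 + (-1 + 3*2))*((0/(-1) + 5)*2) = (-61 + (-1 + 6))*((0*(-1) + 5)*2) = (-61 + 5)*((0 + 5)*2) = -280*2 = -56*10 = -560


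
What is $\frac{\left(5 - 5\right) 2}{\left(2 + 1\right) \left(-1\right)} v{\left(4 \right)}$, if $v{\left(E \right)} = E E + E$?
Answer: $0$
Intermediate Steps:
$v{\left(E \right)} = E + E^{2}$ ($v{\left(E \right)} = E^{2} + E = E + E^{2}$)
$\frac{\left(5 - 5\right) 2}{\left(2 + 1\right) \left(-1\right)} v{\left(4 \right)} = \frac{\left(5 - 5\right) 2}{\left(2 + 1\right) \left(-1\right)} 4 \left(1 + 4\right) = \frac{0 \cdot 2}{3 \left(-1\right)} 4 \cdot 5 = \frac{0}{-3} \cdot 20 = 0 \left(- \frac{1}{3}\right) 20 = 0 \cdot 20 = 0$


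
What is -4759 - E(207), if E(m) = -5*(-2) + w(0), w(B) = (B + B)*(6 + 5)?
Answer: -4769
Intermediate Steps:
w(B) = 22*B (w(B) = (2*B)*11 = 22*B)
E(m) = 10 (E(m) = -5*(-2) + 22*0 = 10 + 0 = 10)
-4759 - E(207) = -4759 - 1*10 = -4759 - 10 = -4769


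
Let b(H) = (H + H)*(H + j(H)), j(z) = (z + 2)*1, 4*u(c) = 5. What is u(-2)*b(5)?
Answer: 150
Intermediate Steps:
u(c) = 5/4 (u(c) = (1/4)*5 = 5/4)
j(z) = 2 + z (j(z) = (2 + z)*1 = 2 + z)
b(H) = 2*H*(2 + 2*H) (b(H) = (H + H)*(H + (2 + H)) = (2*H)*(2 + 2*H) = 2*H*(2 + 2*H))
u(-2)*b(5) = 5*(4*5*(1 + 5))/4 = 5*(4*5*6)/4 = (5/4)*120 = 150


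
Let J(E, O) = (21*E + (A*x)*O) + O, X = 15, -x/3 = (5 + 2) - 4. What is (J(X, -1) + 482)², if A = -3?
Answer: 591361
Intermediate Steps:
x = -9 (x = -3*((5 + 2) - 4) = -3*(7 - 4) = -3*3 = -9)
J(E, O) = 21*E + 28*O (J(E, O) = (21*E + (-3*(-9))*O) + O = (21*E + 27*O) + O = 21*E + 28*O)
(J(X, -1) + 482)² = ((21*15 + 28*(-1)) + 482)² = ((315 - 28) + 482)² = (287 + 482)² = 769² = 591361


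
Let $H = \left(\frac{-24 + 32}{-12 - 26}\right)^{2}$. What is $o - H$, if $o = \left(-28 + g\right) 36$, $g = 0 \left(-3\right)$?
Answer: $- \frac{363904}{361} \approx -1008.0$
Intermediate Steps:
$g = 0$
$o = -1008$ ($o = \left(-28 + 0\right) 36 = \left(-28\right) 36 = -1008$)
$H = \frac{16}{361}$ ($H = \left(\frac{8}{-38}\right)^{2} = \left(8 \left(- \frac{1}{38}\right)\right)^{2} = \left(- \frac{4}{19}\right)^{2} = \frac{16}{361} \approx 0.044321$)
$o - H = -1008 - \frac{16}{361} = - \frac{363904}{361}$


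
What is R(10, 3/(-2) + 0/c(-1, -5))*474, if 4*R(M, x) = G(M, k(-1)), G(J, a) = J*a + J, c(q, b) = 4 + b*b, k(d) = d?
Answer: 0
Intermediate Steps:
c(q, b) = 4 + b²
G(J, a) = J + J*a
R(M, x) = 0 (R(M, x) = (M*(1 - 1))/4 = (M*0)/4 = (¼)*0 = 0)
R(10, 3/(-2) + 0/c(-1, -5))*474 = 0*474 = 0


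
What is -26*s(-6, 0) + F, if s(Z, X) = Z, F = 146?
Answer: 302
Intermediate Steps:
-26*s(-6, 0) + F = -26*(-6) + 146 = 156 + 146 = 302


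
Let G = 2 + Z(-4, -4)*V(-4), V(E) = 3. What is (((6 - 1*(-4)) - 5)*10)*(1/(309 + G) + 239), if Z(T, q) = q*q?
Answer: 4290100/359 ≈ 11950.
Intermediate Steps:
Z(T, q) = q**2
G = 50 (G = 2 + (-4)**2*3 = 2 + 16*3 = 2 + 48 = 50)
(((6 - 1*(-4)) - 5)*10)*(1/(309 + G) + 239) = (((6 - 1*(-4)) - 5)*10)*(1/(309 + 50) + 239) = (((6 + 4) - 5)*10)*(1/359 + 239) = ((10 - 5)*10)*(1/359 + 239) = (5*10)*(85802/359) = 50*(85802/359) = 4290100/359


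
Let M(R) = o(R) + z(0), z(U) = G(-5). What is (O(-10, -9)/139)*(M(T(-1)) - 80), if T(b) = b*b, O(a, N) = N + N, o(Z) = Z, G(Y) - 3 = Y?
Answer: 1458/139 ≈ 10.489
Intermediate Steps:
G(Y) = 3 + Y
O(a, N) = 2*N
z(U) = -2 (z(U) = 3 - 5 = -2)
T(b) = b**2
M(R) = -2 + R (M(R) = R - 2 = -2 + R)
(O(-10, -9)/139)*(M(T(-1)) - 80) = ((2*(-9))/139)*((-2 + (-1)**2) - 80) = (-18*1/139)*((-2 + 1) - 80) = -18*(-1 - 80)/139 = -18/139*(-81) = 1458/139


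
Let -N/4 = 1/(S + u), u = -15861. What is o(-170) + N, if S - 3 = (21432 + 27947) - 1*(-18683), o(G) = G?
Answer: -2218671/13051 ≈ -170.00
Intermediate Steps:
S = 68065 (S = 3 + ((21432 + 27947) - 1*(-18683)) = 3 + (49379 + 18683) = 3 + 68062 = 68065)
N = -1/13051 (N = -4/(68065 - 15861) = -4/52204 = -4*1/52204 = -1/13051 ≈ -7.6622e-5)
o(-170) + N = -170 - 1/13051 = -2218671/13051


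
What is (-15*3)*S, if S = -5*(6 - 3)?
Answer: 675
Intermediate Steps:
S = -15 (S = -5*3 = -15)
(-15*3)*S = -15*3*(-15) = -45*(-15) = 675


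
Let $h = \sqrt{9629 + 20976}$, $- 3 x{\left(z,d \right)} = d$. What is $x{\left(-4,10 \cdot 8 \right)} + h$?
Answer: $- \frac{80}{3} + \sqrt{30605} \approx 148.28$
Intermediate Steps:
$x{\left(z,d \right)} = - \frac{d}{3}$
$h = \sqrt{30605} \approx 174.94$
$x{\left(-4,10 \cdot 8 \right)} + h = - \frac{10 \cdot 8}{3} + \sqrt{30605} = \left(- \frac{1}{3}\right) 80 + \sqrt{30605} = - \frac{80}{3} + \sqrt{30605}$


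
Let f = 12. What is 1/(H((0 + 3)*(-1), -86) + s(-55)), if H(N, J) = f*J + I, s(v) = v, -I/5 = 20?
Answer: -1/1187 ≈ -0.00084246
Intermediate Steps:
I = -100 (I = -5*20 = -100)
H(N, J) = -100 + 12*J (H(N, J) = 12*J - 100 = -100 + 12*J)
1/(H((0 + 3)*(-1), -86) + s(-55)) = 1/((-100 + 12*(-86)) - 55) = 1/((-100 - 1032) - 55) = 1/(-1132 - 55) = 1/(-1187) = -1/1187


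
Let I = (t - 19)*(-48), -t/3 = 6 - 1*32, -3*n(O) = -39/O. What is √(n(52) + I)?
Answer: I*√11327/2 ≈ 53.214*I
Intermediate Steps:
n(O) = 13/O (n(O) = -(-13)/O = 13/O)
t = 78 (t = -3*(6 - 1*32) = -3*(6 - 32) = -3*(-26) = 78)
I = -2832 (I = (78 - 19)*(-48) = 59*(-48) = -2832)
√(n(52) + I) = √(13/52 - 2832) = √(13*(1/52) - 2832) = √(¼ - 2832) = √(-11327/4) = I*√11327/2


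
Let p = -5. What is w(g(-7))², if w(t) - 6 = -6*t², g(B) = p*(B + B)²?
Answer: 33205184611236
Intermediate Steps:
g(B) = -20*B² (g(B) = -5*(B + B)² = -5*4*B² = -20*B²)
w(t) = 6 - 6*t²
w(g(-7))² = (6 - 6*(-20*(-7)²)²)² = (6 - 6*(-20*49)²)² = (6 - 6*(-980)²)² = (6 - 6*960400)² = (6 - 5762400)² = (-5762394)² = 33205184611236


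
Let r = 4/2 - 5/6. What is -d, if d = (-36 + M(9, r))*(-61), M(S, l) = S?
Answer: -1647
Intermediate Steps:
r = 7/6 (r = 4*(1/2) - 5*1/6 = 2 - 5/6 = 7/6 ≈ 1.1667)
d = 1647 (d = (-36 + 9)*(-61) = -27*(-61) = 1647)
-d = -1*1647 = -1647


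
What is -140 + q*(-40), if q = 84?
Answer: -3500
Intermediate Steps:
-140 + q*(-40) = -140 + 84*(-40) = -140 - 3360 = -3500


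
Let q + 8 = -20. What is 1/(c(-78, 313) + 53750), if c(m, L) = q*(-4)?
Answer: 1/53862 ≈ 1.8566e-5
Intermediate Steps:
q = -28 (q = -8 - 20 = -28)
c(m, L) = 112 (c(m, L) = -28*(-4) = 112)
1/(c(-78, 313) + 53750) = 1/(112 + 53750) = 1/53862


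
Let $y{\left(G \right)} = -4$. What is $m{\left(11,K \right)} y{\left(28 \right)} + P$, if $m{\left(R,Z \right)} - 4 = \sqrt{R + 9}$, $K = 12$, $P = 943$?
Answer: $927 - 8 \sqrt{5} \approx 909.11$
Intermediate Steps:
$m{\left(R,Z \right)} = 4 + \sqrt{9 + R}$ ($m{\left(R,Z \right)} = 4 + \sqrt{R + 9} = 4 + \sqrt{9 + R}$)
$m{\left(11,K \right)} y{\left(28 \right)} + P = \left(4 + \sqrt{9 + 11}\right) \left(-4\right) + 943 = \left(4 + \sqrt{20}\right) \left(-4\right) + 943 = \left(4 + 2 \sqrt{5}\right) \left(-4\right) + 943 = \left(-16 - 8 \sqrt{5}\right) + 943 = 927 - 8 \sqrt{5}$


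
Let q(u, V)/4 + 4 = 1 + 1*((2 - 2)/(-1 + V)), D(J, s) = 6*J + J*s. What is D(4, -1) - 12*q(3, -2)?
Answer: 164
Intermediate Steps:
q(u, V) = -12 (q(u, V) = -16 + 4*(1 + 1*((2 - 2)/(-1 + V))) = -16 + 4*(1 + 1*(0/(-1 + V))) = -16 + 4*(1 + 1*0) = -16 + 4*(1 + 0) = -16 + 4*1 = -16 + 4 = -12)
D(4, -1) - 12*q(3, -2) = 4*(6 - 1) - 12*(-12) = 4*5 + 144 = 20 + 144 = 164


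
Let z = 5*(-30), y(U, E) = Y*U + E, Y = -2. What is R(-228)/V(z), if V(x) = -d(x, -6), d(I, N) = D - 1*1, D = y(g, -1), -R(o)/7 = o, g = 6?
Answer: 114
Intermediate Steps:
R(o) = -7*o
y(U, E) = E - 2*U (y(U, E) = -2*U + E = E - 2*U)
D = -13 (D = -1 - 2*6 = -1 - 12 = -13)
z = -150
d(I, N) = -14 (d(I, N) = -13 - 1*1 = -13 - 1 = -14)
V(x) = 14 (V(x) = -1*(-14) = 14)
R(-228)/V(z) = -7*(-228)/14 = 1596*(1/14) = 114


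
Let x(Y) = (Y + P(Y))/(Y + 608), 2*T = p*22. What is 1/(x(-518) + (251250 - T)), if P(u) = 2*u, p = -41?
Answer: 15/3775256 ≈ 3.9732e-6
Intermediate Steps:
T = -451 (T = (-41*22)/2 = (1/2)*(-902) = -451)
x(Y) = 3*Y/(608 + Y) (x(Y) = (Y + 2*Y)/(Y + 608) = (3*Y)/(608 + Y) = 3*Y/(608 + Y))
1/(x(-518) + (251250 - T)) = 1/(3*(-518)/(608 - 518) + (251250 - 1*(-451))) = 1/(3*(-518)/90 + (251250 + 451)) = 1/(3*(-518)*(1/90) + 251701) = 1/(-259/15 + 251701) = 1/(3775256/15) = 15/3775256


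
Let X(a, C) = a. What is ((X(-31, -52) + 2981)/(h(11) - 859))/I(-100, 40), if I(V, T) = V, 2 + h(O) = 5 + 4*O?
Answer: 59/1624 ≈ 0.036330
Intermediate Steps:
h(O) = 3 + 4*O (h(O) = -2 + (5 + 4*O) = 3 + 4*O)
((X(-31, -52) + 2981)/(h(11) - 859))/I(-100, 40) = ((-31 + 2981)/((3 + 4*11) - 859))/(-100) = (2950/((3 + 44) - 859))*(-1/100) = (2950/(47 - 859))*(-1/100) = (2950/(-812))*(-1/100) = (2950*(-1/812))*(-1/100) = -1475/406*(-1/100) = 59/1624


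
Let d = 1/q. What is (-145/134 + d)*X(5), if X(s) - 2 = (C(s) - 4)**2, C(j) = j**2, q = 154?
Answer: -2458207/5159 ≈ -476.49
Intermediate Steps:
X(s) = 2 + (-4 + s**2)**2 (X(s) = 2 + (s**2 - 4)**2 = 2 + (-4 + s**2)**2)
d = 1/154 ≈ 0.0064935
(-145/134 + d)*X(5) = (-145/134 + 1/154)*(2 + (-4 + 5**2)**2) = (-145*1/134 + 1/154)*(2 + (-4 + 25)**2) = (-145/134 + 1/154)*(2 + 21**2) = -5549*(2 + 441)/5159 = -5549/5159*443 = -2458207/5159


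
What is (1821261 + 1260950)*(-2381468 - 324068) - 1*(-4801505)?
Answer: -8339028018591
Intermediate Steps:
(1821261 + 1260950)*(-2381468 - 324068) - 1*(-4801505) = 3082211*(-2705536) + 4801505 = -8339032820096 + 4801505 = -8339028018591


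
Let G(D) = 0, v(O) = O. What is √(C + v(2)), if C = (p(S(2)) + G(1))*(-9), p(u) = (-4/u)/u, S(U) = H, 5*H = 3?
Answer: √102 ≈ 10.100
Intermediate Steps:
H = ⅗ (H = (⅕)*3 = ⅗ ≈ 0.60000)
S(U) = ⅗
p(u) = -4/u²
C = 100 (C = (-4/(⅗)² + 0)*(-9) = (-4*25/9 + 0)*(-9) = (-100/9 + 0)*(-9) = -100/9*(-9) = 100)
√(C + v(2)) = √(100 + 2) = √102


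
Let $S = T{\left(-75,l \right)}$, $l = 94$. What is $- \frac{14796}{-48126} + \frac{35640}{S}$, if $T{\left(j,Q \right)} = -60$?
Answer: $- \frac{4762008}{8021} \approx -593.69$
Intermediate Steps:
$S = -60$
$- \frac{14796}{-48126} + \frac{35640}{S} = - \frac{14796}{-48126} + \frac{35640}{-60} = \left(-14796\right) \left(- \frac{1}{48126}\right) + 35640 \left(- \frac{1}{60}\right) = \frac{2466}{8021} - 594 = - \frac{4762008}{8021}$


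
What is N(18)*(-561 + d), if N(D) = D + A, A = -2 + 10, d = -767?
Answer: -34528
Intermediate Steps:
A = 8
N(D) = 8 + D (N(D) = D + 8 = 8 + D)
N(18)*(-561 + d) = (8 + 18)*(-561 - 767) = 26*(-1328) = -34528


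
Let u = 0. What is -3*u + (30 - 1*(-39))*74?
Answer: 5106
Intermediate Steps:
-3*u + (30 - 1*(-39))*74 = -3*0 + (30 - 1*(-39))*74 = 0 + (30 + 39)*74 = 0 + 69*74 = 0 + 5106 = 5106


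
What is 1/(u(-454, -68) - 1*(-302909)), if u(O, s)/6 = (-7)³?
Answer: 1/300851 ≈ 3.3239e-6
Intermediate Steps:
u(O, s) = -2058 (u(O, s) = 6*(-7)³ = 6*(-343) = -2058)
1/(u(-454, -68) - 1*(-302909)) = 1/(-2058 - 1*(-302909)) = 1/(-2058 + 302909) = 1/300851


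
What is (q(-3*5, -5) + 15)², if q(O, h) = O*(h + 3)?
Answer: 2025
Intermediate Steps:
q(O, h) = O*(3 + h)
(q(-3*5, -5) + 15)² = ((-3*5)*(3 - 5) + 15)² = (-15*(-2) + 15)² = (30 + 15)² = 45² = 2025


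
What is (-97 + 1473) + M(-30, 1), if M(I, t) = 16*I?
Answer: 896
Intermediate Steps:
(-97 + 1473) + M(-30, 1) = (-97 + 1473) + 16*(-30) = 1376 - 480 = 896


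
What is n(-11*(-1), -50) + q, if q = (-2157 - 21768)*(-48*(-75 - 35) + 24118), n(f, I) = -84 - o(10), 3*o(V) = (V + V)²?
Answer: -2110042102/3 ≈ -7.0335e+8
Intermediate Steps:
o(V) = 4*V²/3 (o(V) = (V + V)²/3 = (2*V)²/3 = (4*V²)/3 = 4*V²/3)
n(f, I) = -652/3 (n(f, I) = -84 - 4*10²/3 = -84 - 4*100/3 = -84 - 1*400/3 = -84 - 400/3 = -652/3)
q = -703347150 (q = -23925*(-48*(-110) + 24118) = -23925*(5280 + 24118) = -23925*29398 = -703347150)
n(-11*(-1), -50) + q = -652/3 - 703347150 = -2110042102/3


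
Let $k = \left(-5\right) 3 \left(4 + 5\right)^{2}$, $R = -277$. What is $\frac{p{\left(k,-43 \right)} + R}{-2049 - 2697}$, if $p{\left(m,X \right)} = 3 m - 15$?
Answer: $\frac{3937}{4746} \approx 0.82954$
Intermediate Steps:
$k = -1215$ ($k = - 15 \cdot 9^{2} = \left(-15\right) 81 = -1215$)
$p{\left(m,X \right)} = -15 + 3 m$
$\frac{p{\left(k,-43 \right)} + R}{-2049 - 2697} = \frac{\left(-15 + 3 \left(-1215\right)\right) - 277}{-2049 - 2697} = \frac{\left(-15 - 3645\right) - 277}{-4746} = \left(-3660 - 277\right) \left(- \frac{1}{4746}\right) = \left(-3937\right) \left(- \frac{1}{4746}\right) = \frac{3937}{4746}$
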